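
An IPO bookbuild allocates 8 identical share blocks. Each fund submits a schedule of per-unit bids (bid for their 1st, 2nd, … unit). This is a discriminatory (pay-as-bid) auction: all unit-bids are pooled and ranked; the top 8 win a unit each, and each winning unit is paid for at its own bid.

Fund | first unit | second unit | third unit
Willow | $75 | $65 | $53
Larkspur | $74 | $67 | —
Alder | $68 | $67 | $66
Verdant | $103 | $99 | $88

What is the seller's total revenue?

Pooled unit-bids ranked (top 8): 103 (Verdant-1), 99 (Verdant-2), 88 (Verdant-3), 75 (Willow-1), 74 (Larkspur-1), 68 (Alder-1), 67 (Larkspur-2), 67 (Alder-2)
Next rejected bid: $66 (not a price — pay-as-bid).
Each winning unit pays its own bid.
Revenue = 103 + 99 + 88 + 75 + 74 + 68 + 67 + 67 = $641.

Total revenue: $641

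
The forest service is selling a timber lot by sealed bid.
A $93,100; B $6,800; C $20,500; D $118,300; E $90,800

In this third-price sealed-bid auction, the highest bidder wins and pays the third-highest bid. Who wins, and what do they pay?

D pays $90,800

Sorting bids: 118,300 (D) > 93,100 (A) > 90,800 (E) > 20,500 (C) > 6,800 (B)
D wins; payment is bid #3 in the ranking = $90,800.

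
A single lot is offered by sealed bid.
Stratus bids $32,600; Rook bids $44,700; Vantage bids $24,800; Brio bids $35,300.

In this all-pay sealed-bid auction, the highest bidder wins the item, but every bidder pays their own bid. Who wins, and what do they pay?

Bids in order: 44,700 (Rook) > 35,300 (Brio) > 32,600 (Stratus) > 24,800 (Vantage)
Rook is highest and takes the item; every bidder forfeits their bid.

Rook pays $44,700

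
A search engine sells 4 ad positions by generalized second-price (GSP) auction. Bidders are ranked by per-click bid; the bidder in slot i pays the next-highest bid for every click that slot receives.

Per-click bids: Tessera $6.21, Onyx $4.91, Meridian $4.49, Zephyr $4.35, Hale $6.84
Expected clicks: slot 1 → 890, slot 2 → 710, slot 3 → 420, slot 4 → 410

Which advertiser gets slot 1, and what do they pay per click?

Hale; $6.21 per click

Sorting advertisers: $6.84 (Hale) > $6.21 (Tessera) > $4.91 (Onyx) > $4.49 (Meridian) > $4.35 (Zephyr)
Slot 1 goes to the first-ranked bidder, Hale, who pays the next bid down: $6.21/click.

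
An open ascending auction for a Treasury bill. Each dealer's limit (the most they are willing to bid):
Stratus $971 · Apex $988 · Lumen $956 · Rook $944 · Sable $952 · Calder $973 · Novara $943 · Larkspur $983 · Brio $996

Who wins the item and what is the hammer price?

Rule: the price rises until one bidder remains; the winner pays the price at which the last rival dropped out.
Limits ranked: 996 (Brio) > 988 (Apex) > 983 (Larkspur) > 973 (Calder) > 971 (Stratus) > 956 (Lumen) > …
Apex is the last rival to drop out, at $988; Brio remains and wins at that price.

Brio wins at $988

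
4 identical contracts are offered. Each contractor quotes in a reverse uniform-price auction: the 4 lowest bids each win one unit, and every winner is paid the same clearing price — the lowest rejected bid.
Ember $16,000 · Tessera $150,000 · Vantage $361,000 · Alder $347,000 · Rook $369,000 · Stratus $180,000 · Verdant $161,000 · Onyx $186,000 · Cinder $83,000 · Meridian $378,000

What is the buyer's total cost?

Total cost: $720,000

Ordering the bids: 16,000 (Ember), 83,000 (Cinder), 150,000 (Tessera), 161,000 (Verdant), 180,000 (Stratus), 186,000 (Onyx), …
Winners (4 units): Ember, Cinder, Tessera, Verdant.
Clearing price = lowest rejected bid = $180,000.
Total cost = 4 × $180,000 = $720,000.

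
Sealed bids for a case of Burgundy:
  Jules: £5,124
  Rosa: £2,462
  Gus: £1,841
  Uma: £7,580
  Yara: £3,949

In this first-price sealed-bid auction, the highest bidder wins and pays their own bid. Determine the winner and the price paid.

First-price sealed-bid auction: the highest bidder wins and pays their own bid.
Bids ranked: 7,580 (Uma) > 5,124 (Jules) > 3,949 (Yara) > 2,462 (Rosa) > 1,841 (Gus)
First-price: Uma pays what they bid, £7,580.

Uma pays £7,580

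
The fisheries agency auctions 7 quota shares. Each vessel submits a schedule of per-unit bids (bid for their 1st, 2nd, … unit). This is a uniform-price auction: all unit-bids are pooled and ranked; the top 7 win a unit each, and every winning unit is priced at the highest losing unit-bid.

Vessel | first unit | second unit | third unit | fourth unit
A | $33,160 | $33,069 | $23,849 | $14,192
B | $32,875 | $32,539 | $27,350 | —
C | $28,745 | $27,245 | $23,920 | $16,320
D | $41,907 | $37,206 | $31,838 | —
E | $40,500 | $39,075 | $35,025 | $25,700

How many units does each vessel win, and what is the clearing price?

A 2, D 2, E 3; clearing price $32,875

Pooled unit-bids ranked (top 7): 41,907 (D-1), 40,500 (E-1), 39,075 (E-2), 37,206 (D-2), 35,025 (E-3), 33,160 (A-1), 33,069 (A-2)
First bid not allocated: $32,875.
Allocation: A 2, D 2, E 3.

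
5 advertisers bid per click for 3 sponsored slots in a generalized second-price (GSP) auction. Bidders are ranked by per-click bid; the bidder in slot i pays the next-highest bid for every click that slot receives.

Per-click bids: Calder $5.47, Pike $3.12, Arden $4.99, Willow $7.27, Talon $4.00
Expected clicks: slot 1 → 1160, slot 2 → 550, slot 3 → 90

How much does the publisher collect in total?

Per-click bids in order: $7.27 (Willow) > $5.47 (Calder) > $4.99 (Arden) > $4.00 (Talon) > …
Slot 1: Willow pays $5.47 × 1160 = $6345.20
Slot 2: Calder pays $4.99 × 550 = $2744.50
Slot 3: Arden pays $4.00 × 90 = $360.00
Total = $9449.70

Total revenue: $9449.70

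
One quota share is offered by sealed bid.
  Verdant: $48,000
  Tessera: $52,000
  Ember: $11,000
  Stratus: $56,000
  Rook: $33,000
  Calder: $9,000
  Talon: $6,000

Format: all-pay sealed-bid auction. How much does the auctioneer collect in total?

Sorting bids: 56,000 (Stratus) > 52,000 (Tessera) > 48,000 (Verdant) > 33,000 (Rook) > 11,000 (Ember) > 9,000 (Calder) > …
Every bidder forfeits their bid regardless of winning.
Revenue = 48,000 + 52,000 + 11,000 + 56,000 + 33,000 + 9,000 + 6,000 = $215,000.

Total revenue: $215,000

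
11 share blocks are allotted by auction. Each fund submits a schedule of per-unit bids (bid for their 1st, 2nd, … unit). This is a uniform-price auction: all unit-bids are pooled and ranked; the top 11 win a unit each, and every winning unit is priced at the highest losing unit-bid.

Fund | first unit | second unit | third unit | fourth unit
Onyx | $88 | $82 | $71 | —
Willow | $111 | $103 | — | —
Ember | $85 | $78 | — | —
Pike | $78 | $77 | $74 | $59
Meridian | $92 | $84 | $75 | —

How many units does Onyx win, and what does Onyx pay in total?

Onyx: 2 units, pays $148

All unit-bids, highest first — top 11: 111 (Willow-1), 103 (Willow-2), 92 (Meridian-1), 88 (Onyx-1), 85 (Ember-1), 84 (Meridian-2), 82 (Onyx-2), 78 (Ember-2), 78 (Pike-1), 77 (Pike-2), 75 (Meridian-3)
Highest rejected unit-bid = $74.
Onyx wins 2 unit(s) at $74 each.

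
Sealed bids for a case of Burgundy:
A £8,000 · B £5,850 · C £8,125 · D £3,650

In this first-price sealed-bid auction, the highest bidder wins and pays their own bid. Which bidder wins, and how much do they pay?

Bids in order: 8,125 (C) > 8,000 (A) > 5,850 (B) > 3,650 (D)
C is highest → pays own bid, £8,125.

C pays £8,125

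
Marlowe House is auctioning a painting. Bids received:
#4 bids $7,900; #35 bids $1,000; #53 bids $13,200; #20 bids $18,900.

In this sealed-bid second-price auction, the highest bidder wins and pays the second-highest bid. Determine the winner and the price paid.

#20 pays $13,200

Sorting bids: 18,900 (#20) > 13,200 (#53) > 7,900 (#4) > 1,000 (#35)
Second-price: #20 pays #53's bid of $13,200.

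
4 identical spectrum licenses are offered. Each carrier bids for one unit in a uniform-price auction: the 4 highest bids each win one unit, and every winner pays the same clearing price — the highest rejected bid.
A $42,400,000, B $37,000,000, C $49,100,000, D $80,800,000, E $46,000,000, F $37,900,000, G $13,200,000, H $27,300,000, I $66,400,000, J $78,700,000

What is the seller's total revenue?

Ordering the bids: 80,800,000 (D), 78,700,000 (J), 66,400,000 (I), 49,100,000 (C), 46,000,000 (E), 42,400,000 (A), …
Top 4: D, J, I, C.
Clearing price = highest rejected bid = $46,000,000.
Total revenue = 4 × $46,000,000 = $184,000,000.

Total revenue: $184,000,000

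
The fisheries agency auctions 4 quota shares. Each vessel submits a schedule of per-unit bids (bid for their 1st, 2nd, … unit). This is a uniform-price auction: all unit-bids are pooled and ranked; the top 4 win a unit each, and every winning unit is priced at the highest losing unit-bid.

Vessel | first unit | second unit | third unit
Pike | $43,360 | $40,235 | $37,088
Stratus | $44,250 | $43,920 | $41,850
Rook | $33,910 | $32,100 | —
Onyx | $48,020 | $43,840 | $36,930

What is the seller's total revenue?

Total revenue: $173,440

Pooled unit-bids ranked (top 4): 48,020 (Onyx-1), 44,250 (Stratus-1), 43,920 (Stratus-2), 43,840 (Onyx-2)
Highest rejected unit-bid = $43,360.
Allocation: Onyx 2, Stratus 2. Every unit priced at $43,360.
Revenue = 4 × 43,360 = $173,440.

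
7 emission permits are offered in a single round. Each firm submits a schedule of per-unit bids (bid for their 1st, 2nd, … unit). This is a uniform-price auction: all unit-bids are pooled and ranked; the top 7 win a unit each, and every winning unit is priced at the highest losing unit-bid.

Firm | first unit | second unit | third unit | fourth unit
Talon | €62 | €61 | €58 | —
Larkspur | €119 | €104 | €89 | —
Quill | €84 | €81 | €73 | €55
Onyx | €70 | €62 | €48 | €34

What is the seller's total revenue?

Pooled unit-bids ranked (top 7): 119 (Larkspur-1), 104 (Larkspur-2), 89 (Larkspur-3), 84 (Quill-1), 81 (Quill-2), 73 (Quill-3), 70 (Onyx-1)
The (k+1)-th unit-bid is €62.
Allocation: Larkspur 3, Onyx 1, Quill 3. Every unit priced at €62.
Revenue = 7 × 62 = €434.

Total revenue: €434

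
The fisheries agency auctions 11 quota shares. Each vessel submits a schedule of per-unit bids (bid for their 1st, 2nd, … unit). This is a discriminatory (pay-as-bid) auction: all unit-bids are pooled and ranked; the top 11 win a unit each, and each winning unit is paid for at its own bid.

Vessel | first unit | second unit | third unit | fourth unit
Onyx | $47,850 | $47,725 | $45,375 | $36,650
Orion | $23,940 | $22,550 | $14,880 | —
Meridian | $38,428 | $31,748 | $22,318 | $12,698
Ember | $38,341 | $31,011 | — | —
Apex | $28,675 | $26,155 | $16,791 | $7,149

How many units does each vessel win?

Apex 2, Ember 2, Meridian 2, Onyx 4, Orion 1

Pooled unit-bids ranked (top 11): 47,850 (Onyx-1), 47,725 (Onyx-2), 45,375 (Onyx-3), 38,428 (Meridian-1), 38,341 (Ember-1), 36,650 (Onyx-4), 31,748 (Meridian-2), 31,011 (Ember-2), 28,675 (Apex-1), 26,155 (Apex-2), 23,940 (Orion-1)
Next rejected bid: $22,550 (not a price — pay-as-bid).
Allocation: Apex 2, Ember 2, Meridian 2, Onyx 4, Orion 1.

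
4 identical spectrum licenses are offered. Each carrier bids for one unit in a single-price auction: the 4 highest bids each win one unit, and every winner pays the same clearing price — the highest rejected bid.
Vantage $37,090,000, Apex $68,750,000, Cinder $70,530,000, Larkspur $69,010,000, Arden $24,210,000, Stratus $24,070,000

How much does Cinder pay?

Cinder pays $24,210,000

Sorting: 70,530,000 (Cinder), 69,010,000 (Larkspur), 68,750,000 (Apex), 37,090,000 (Vantage), 24,210,000 (Arden), 24,070,000 (Stratus)
The 4 highest are Cinder, Larkspur, Apex, Vantage.
First losing bid is Arden's $24,210,000, which sets the uniform price.
Cinder wins → pays $24,210,000.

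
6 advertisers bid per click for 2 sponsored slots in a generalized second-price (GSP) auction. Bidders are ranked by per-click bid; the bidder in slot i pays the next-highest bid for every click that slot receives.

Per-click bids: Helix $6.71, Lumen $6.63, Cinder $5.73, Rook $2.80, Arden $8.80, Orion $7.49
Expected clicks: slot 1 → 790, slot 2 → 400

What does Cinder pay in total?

Per-click bids in order: $8.80 (Arden) > $7.49 (Orion) > $6.71 (Helix) > …
Cinder ranks below slot 2 → no slot, pays nothing.

Cinder pays $0.00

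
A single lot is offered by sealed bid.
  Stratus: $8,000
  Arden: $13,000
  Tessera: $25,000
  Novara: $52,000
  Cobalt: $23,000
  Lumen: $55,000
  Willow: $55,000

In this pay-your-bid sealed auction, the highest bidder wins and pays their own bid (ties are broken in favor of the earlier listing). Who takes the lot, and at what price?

Lumen pays $55,000

Bids ranked: 55,000 (Lumen) > 55,000 (Willow) > 52,000 (Novara) > 25,000 (Tessera) > 23,000 (Cobalt) > 13,000 (Arden) > …
Tie at $55,000 → Lumen wins by tie-break.
Lumen is highest → pays own bid, $55,000.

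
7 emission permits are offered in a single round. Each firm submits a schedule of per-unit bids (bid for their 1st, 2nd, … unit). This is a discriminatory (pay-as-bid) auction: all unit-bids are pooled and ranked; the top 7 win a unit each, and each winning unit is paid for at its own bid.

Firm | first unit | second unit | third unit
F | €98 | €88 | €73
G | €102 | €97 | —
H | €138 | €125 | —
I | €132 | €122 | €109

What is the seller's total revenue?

Pooled unit-bids ranked (top 7): 138 (H-1), 132 (I-1), 125 (H-2), 122 (I-2), 109 (I-3), 102 (G-1), 98 (F-1)
Next rejected bid: €97 (not a price — pay-as-bid).
Each winning unit pays its own bid.
Revenue = 138 + 132 + 125 + 122 + 109 + 102 + 98 = €826.

Total revenue: €826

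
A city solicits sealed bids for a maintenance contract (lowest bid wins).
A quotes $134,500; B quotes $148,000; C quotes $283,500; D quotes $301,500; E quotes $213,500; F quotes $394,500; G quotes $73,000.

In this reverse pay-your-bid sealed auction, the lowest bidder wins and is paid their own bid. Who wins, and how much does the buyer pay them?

Sorting bids: 73,000 (G) < 134,500 (A) < 148,000 (B) < 213,500 (E) < 283,500 (C) < 301,500 (D) < …
First-price: G is paid what they bid, $73,000.

G is paid $73,000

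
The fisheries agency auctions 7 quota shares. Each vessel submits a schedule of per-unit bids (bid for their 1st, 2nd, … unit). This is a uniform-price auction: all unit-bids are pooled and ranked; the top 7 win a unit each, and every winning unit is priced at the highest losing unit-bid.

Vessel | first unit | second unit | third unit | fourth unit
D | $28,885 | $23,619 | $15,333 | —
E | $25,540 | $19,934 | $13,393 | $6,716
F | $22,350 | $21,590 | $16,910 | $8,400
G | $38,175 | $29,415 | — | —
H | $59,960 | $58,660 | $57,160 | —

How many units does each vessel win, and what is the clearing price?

Merging the schedules and taking the best 7: 59,960 (H-1), 58,660 (H-2), 57,160 (H-3), 38,175 (G-1), 29,415 (G-2), 28,885 (D-1), 25,540 (E-1)
The (k+1)-th unit-bid is $23,619.
Allocation: D 1, E 1, G 2, H 3.

D 1, E 1, G 2, H 3; clearing price $23,619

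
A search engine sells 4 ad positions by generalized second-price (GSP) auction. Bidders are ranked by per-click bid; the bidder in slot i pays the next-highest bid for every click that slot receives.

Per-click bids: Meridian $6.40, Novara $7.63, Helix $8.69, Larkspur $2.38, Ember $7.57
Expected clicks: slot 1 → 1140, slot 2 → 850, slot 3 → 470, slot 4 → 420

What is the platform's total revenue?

Total revenue: $19140.30

Per-click bids in order: $8.69 (Helix) > $7.63 (Novara) > $7.57 (Ember) > $6.40 (Meridian) > $2.38 (Larkspur)
Slot 1: Helix pays $7.63 × 1140 = $8698.20
Slot 2: Novara pays $7.57 × 850 = $6434.50
Slot 3: Ember pays $6.40 × 470 = $3008.00
Slot 4: Meridian pays $2.38 × 420 = $999.60
Total = $19140.30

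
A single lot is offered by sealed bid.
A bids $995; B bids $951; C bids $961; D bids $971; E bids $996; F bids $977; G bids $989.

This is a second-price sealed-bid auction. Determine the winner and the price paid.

Bids ranked: 996 (E) > 995 (A) > 989 (G) > 977 (F) > 971 (D) > 961 (C) > …
E wins with the highest bid; price is set by the runner-up at $995.

E pays $995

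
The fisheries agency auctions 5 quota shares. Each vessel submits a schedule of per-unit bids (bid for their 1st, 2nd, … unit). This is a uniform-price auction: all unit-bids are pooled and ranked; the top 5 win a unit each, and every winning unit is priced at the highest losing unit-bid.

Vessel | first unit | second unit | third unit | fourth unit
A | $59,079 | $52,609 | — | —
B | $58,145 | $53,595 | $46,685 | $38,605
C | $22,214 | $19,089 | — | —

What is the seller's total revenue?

Total revenue: $193,025

Merging the schedules and taking the best 5: 59,079 (A-1), 58,145 (B-1), 53,595 (B-2), 52,609 (A-2), 46,685 (B-3)
The (k+1)-th unit-bid is $38,605.
Allocation: A 2, B 3. Every unit priced at $38,605.
Revenue = 5 × 38,605 = $193,025.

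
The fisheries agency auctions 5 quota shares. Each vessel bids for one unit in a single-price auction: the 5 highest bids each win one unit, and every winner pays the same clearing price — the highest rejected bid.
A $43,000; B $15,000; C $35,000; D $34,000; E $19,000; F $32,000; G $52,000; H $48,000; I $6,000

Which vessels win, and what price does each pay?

G, H, A, C, D; each pays $32,000

Ordering the bids: 52,000 (G), 48,000 (H), 43,000 (A), 35,000 (C), 34,000 (D), 32,000 (F), 19,000 (E), …
The 5 highest are G, H, A, C, D.
Highest unsuccessful bid: $32,000 → clearing price.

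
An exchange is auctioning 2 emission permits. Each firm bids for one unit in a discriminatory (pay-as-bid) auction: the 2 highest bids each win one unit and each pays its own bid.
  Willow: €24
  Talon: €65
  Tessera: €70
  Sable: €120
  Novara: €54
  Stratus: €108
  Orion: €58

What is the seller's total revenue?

Sorting: 120 (Sable), 108 (Stratus), 70 (Tessera), 65 (Talon), …
Winners (2 units): Sable, Stratus.
Total revenue = 120 + 108 = €228.

Total revenue: €228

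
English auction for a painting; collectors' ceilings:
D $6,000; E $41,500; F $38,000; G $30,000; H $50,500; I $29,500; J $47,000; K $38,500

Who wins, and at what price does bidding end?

Rule: the price rises until one bidder remains; the winner pays the price at which the last rival dropped out.
Limits ranked: 50,500 (H) > 47,000 (J) > 41,500 (E) > 38,500 (K) > 38,000 (F) > 30,000 (G) > …
J is the last rival to drop out, at $47,000; H remains and wins at that price.

H wins at $47,000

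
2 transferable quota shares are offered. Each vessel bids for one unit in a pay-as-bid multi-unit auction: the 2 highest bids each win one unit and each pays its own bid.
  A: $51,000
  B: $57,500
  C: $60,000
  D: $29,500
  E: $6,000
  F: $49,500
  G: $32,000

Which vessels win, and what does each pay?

Bids ranked high→low: 60,000 (C), 57,500 (B), 51,000 (A), 49,500 (F), …
The 2 highest are C, B.
Each winner pays its own bid: C $60,000, B $57,500.

C $60,000, B $57,500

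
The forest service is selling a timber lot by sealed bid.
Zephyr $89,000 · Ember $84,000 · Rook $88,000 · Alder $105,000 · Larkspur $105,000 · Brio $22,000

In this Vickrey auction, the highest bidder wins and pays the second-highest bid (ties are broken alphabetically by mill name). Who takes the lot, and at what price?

Alder pays $105,000

Sorting bids: 105,000 (Alder) > 105,000 (Larkspur) > 89,000 (Zephyr) > 88,000 (Rook) > 84,000 (Ember) > 22,000 (Brio)
Tie at $105,000 → Alder wins by tie-break.
Second-price: Alder pays Larkspur's bid of $105,000.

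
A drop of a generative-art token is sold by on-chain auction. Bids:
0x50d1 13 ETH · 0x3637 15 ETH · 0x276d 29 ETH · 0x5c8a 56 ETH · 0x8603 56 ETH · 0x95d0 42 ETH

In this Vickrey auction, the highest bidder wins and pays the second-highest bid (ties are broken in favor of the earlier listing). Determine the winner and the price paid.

0x5c8a pays 56 ETH

Bids ranked: 56 (0x5c8a) > 56 (0x8603) > 42 (0x95d0) > 29 (0x276d) > 15 (0x3637) > 13 (0x50d1)
0x5c8a and 0x8603 tie at 56 ETH; tie-break gives it to 0x5c8a.
0x5c8a is highest; pays the second-highest bid, 56 ETH.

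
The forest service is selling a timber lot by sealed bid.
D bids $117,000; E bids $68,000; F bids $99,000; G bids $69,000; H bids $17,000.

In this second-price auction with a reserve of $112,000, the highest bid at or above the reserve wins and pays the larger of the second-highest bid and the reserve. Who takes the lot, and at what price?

Second-price auction with a reserve of $112,000: the highest bid at or above the reserve wins and pays the larger of the second-highest bid and the reserve.
Bids in order: 117,000 (D) > 99,000 (F) > 69,000 (G) > 68,000 (E) > 17,000 (H)
D has the top bid at or above the reserve ($117,000).
max(second-highest $99,000, reserve $112,000) = $112,000.

D pays $112,000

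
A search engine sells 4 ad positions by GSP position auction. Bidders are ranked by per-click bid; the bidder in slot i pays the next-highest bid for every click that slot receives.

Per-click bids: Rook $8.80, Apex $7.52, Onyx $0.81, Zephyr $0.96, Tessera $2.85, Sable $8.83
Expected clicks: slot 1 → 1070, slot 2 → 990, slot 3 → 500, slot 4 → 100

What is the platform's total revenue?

Ranked by bid: $8.83 (Sable) > $8.80 (Rook) > $7.52 (Apex) > $2.85 (Tessera) > $0.96 (Zephyr) > …
Slot 1: Sable pays $8.80 × 1070 = $9416.00
Slot 2: Rook pays $7.52 × 990 = $7444.80
Slot 3: Apex pays $2.85 × 500 = $1425.00
Slot 4: Tessera pays $0.96 × 100 = $96.00
Total = $18381.80

Total revenue: $18381.80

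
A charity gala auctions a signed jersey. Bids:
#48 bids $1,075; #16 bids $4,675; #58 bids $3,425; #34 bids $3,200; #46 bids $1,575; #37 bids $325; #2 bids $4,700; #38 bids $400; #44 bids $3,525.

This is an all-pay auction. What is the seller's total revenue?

Total revenue: $22,900

Sorting bids: 4,700 (#2) > 4,675 (#16) > 3,525 (#44) > 3,425 (#58) > 3,200 (#34) > 1,575 (#46) > …
#2 wins with the top bid; all bids are sunk regardless.
Every bidder forfeits their bid regardless of winning.
Revenue = 1,075 + 4,675 + 3,425 + 3,200 + 1,575 + 325 + 4,700 + 400 + 3,525 = $22,900.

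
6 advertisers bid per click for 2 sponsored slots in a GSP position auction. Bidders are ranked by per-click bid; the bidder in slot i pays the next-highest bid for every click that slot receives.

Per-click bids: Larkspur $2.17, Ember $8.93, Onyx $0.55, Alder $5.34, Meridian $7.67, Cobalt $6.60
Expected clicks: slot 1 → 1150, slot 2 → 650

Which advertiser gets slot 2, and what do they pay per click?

Sorting advertisers: $8.93 (Ember) > $7.67 (Meridian) > $6.60 (Cobalt) > …
Slot 2 goes to the second-ranked bidder, Meridian, who pays the next bid down: $6.60/click.

Meridian; $6.60 per click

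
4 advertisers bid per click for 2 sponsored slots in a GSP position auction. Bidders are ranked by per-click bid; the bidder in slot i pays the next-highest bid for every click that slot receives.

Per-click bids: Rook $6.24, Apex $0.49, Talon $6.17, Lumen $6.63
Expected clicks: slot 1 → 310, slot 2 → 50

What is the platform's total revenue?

Total revenue: $2242.90

Sorting advertisers: $6.63 (Lumen) > $6.24 (Rook) > $6.17 (Talon) > …
Slot 1: Lumen pays $6.24 × 310 = $1934.40
Slot 2: Rook pays $6.17 × 50 = $308.50
Total = $2242.90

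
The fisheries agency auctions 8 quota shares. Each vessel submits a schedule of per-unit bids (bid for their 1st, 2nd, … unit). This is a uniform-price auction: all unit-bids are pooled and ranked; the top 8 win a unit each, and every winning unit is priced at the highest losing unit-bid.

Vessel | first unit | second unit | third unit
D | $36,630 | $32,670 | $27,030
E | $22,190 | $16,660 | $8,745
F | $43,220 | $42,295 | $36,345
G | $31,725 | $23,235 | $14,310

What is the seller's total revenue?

Merging the schedules and taking the best 8: 43,220 (F-1), 42,295 (F-2), 36,630 (D-1), 36,345 (F-3), 32,670 (D-2), 31,725 (G-1), 27,030 (D-3), 23,235 (G-2)
First bid not allocated: $22,190.
Allocation: D 3, F 3, G 2. Every unit priced at $22,190.
Revenue = 8 × 22,190 = $177,520.

Total revenue: $177,520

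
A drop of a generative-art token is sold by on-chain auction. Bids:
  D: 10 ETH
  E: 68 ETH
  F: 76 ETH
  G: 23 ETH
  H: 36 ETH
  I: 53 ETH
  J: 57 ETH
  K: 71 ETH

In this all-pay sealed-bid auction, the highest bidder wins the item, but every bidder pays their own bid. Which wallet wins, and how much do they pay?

F pays 76 ETH

Rule: the highest bidder wins the item, but every bidder pays their own bid.
Bids ranked: 76 (F) > 71 (K) > 68 (E) > 57 (J) > 53 (I) > 36 (H) > …
F wins with the top bid; all bids are sunk regardless.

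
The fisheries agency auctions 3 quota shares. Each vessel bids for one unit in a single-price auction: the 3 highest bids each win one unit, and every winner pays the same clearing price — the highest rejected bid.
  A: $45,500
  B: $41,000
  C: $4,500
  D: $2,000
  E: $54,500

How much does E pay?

E pays $4,500

Sorting: 54,500 (E), 45,500 (A), 41,000 (B), 4,500 (C), 2,000 (D)
Top 3: E, A, B.
Clearing price = highest rejected bid = $4,500.
E wins → pays $4,500.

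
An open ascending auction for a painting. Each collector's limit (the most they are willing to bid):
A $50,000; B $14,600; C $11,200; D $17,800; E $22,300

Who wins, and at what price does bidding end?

Rule: the price rises until one bidder remains; the winner pays the price at which the last rival dropped out.
Limits in order: 50,000 (A) > 22,300 (E) > 17,800 (D) > 14,600 (B) > 11,200 (C)
Once the price passes $22,300, only A is left; the hammer falls at E's limit of $22,300.

A wins at $22,300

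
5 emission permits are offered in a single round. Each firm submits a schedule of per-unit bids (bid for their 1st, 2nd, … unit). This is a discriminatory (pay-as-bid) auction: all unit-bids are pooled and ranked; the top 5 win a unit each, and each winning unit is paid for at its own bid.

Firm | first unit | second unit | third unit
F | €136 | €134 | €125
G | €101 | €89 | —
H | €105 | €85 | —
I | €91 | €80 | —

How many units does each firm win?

All unit-bids, highest first — top 5: 136 (F-1), 134 (F-2), 125 (F-3), 105 (H-1), 101 (G-1)
Next rejected bid: €91 (not a price — pay-as-bid).
Allocation: F 3, G 1, H 1.

F 3, G 1, H 1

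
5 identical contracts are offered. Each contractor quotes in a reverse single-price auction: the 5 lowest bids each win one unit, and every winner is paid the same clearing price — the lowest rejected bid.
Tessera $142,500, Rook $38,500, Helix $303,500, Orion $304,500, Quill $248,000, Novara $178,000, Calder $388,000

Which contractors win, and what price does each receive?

Rook, Tessera, Novara, Quill, Helix; each is paid $304,500

Ordering the bids: 38,500 (Rook), 142,500 (Tessera), 178,000 (Novara), 248,000 (Quill), 303,500 (Helix), 304,500 (Orion), 388,000 (Calder)
Lowest 5: Rook, Tessera, Novara, Quill, Helix.
First losing bid is Orion's $304,500, which sets the uniform price.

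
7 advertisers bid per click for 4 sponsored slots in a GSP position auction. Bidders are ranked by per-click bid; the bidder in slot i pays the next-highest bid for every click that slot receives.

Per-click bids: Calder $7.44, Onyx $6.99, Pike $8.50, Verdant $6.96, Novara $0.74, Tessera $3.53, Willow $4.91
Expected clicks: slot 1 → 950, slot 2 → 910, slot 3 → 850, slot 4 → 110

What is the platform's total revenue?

Total revenue: $19885.00

Ranked by bid: $8.50 (Pike) > $7.44 (Calder) > $6.99 (Onyx) > $6.96 (Verdant) > $4.91 (Willow) > …
Slot 1: Pike pays $7.44 × 950 = $7068.00
Slot 2: Calder pays $6.99 × 910 = $6360.90
Slot 3: Onyx pays $6.96 × 850 = $5916.00
Slot 4: Verdant pays $4.91 × 110 = $540.10
Total = $19885.00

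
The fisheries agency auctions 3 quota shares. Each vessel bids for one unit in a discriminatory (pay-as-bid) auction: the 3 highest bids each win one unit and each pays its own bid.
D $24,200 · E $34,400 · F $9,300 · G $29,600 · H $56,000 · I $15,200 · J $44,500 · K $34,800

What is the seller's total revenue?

Total revenue: $135,300

Bids ranked high→low: 56,000 (H), 44,500 (J), 34,800 (K), 34,400 (E), 29,600 (G), …
Top 3: H, J, K.
Total revenue = 56,000 + 44,500 + 34,800 = $135,300.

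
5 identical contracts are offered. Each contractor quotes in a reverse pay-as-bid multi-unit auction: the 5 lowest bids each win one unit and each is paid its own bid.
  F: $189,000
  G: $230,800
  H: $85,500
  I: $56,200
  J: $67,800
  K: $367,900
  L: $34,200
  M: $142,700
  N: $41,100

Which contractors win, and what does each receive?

Bids ranked low→high: 34,200 (L), 41,100 (N), 56,200 (I), 67,800 (J), 85,500 (H), 142,700 (M), 189,000 (F), …
Lowest 5: L, N, I, J, H.
Each winner is paid its own bid: L $34,200, N $41,100, I $56,200, J $67,800, H $85,500.

L $34,200, N $41,100, I $56,200, J $67,800, H $85,500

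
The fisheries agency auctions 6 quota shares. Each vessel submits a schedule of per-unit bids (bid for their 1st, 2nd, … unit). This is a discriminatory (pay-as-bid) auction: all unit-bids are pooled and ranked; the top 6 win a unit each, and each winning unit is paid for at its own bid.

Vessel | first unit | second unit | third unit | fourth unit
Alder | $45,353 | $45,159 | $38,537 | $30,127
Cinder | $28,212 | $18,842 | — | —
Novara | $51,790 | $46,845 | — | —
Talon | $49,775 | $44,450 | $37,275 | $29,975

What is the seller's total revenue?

Merging the schedules and taking the best 6: 51,790 (Novara-1), 49,775 (Talon-1), 46,845 (Novara-2), 45,353 (Alder-1), 45,159 (Alder-2), 44,450 (Talon-2)
Next rejected bid: $38,537 (not a price — pay-as-bid).
Each winning unit pays its own bid.
Revenue = 51,790 + 49,775 + 46,845 + 45,353 + 45,159 + 44,450 = $283,372.

Total revenue: $283,372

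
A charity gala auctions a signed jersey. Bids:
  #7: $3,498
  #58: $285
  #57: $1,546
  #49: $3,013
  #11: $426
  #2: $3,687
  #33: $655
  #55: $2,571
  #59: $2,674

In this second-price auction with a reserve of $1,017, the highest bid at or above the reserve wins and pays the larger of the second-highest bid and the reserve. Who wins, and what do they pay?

#2 pays $3,498

Sorting bids: 3,687 (#2) > 3,498 (#7) > 3,013 (#49) > 2,674 (#59) > 2,571 (#55) > 1,546 (#57) > …
#2 has the top bid at or above the reserve ($3,687).
Second-highest bid $3,498 exceeds the reserve $1,017 → payment $3,498.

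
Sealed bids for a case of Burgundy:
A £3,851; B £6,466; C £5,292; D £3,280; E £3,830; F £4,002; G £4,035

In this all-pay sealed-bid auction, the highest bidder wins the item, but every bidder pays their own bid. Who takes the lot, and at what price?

Rule: the highest bidder wins the item, but every bidder pays their own bid.
Bids in order: 6,466 (B) > 5,292 (C) > 4,035 (G) > 4,002 (F) > 3,851 (A) > 3,830 (E) > …
B wins with the top bid; all bids are sunk regardless.

B pays £6,466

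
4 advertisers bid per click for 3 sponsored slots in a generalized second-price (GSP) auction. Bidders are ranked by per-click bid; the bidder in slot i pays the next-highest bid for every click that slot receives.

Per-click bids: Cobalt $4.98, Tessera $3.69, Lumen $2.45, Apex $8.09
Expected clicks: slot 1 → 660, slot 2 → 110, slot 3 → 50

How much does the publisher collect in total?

Per-click bids in order: $8.09 (Apex) > $4.98 (Cobalt) > $3.69 (Tessera) > $2.45 (Lumen)
Slot 1: Apex pays $4.98 × 660 = $3286.80
Slot 2: Cobalt pays $3.69 × 110 = $405.90
Slot 3: Tessera pays $2.45 × 50 = $122.50
Total = $3815.20

Total revenue: $3815.20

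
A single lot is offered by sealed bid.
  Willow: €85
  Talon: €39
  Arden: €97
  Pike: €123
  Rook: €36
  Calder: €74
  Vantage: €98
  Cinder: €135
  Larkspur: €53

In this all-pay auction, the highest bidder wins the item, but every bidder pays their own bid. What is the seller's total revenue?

Total revenue: €740

All-pay auction: the highest bidder wins the item, but every bidder pays their own bid.
Bids ranked: 135 (Cinder) > 123 (Pike) > 98 (Vantage) > 97 (Arden) > 85 (Willow) > 74 (Calder) > …
Cinder wins with the top bid; all bids are sunk regardless.
Every bidder forfeits their bid regardless of winning.
Revenue = 85 + 39 + 97 + 123 + 36 + 74 + 98 + 135 + 53 = €740.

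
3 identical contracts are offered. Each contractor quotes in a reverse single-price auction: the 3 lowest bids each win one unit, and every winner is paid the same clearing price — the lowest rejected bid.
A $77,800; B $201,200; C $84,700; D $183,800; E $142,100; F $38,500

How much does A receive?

A is paid $142,100

Bids ranked low→high: 38,500 (F), 77,800 (A), 84,700 (C), 142,100 (E), 183,800 (D), …
Lowest 3: F, A, C.
Lowest unsuccessful bid: $142,100 → clearing price.
A wins → is paid $142,100.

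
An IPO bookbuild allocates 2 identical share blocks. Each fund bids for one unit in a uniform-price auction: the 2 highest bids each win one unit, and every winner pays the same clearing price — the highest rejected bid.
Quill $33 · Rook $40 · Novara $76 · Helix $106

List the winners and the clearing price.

Bids ranked high→low: 106 (Helix), 76 (Novara), 40 (Rook), 33 (Quill)
Top 2: Helix, Novara.
Clearing price = highest rejected bid = $40.

Helix, Novara; each pays $40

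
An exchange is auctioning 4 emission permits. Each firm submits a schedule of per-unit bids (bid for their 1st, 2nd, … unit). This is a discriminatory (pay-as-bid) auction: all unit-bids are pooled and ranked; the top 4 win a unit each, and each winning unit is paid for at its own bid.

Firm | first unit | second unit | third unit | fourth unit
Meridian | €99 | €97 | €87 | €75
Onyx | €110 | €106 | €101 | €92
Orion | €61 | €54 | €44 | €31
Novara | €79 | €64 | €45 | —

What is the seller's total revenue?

Total revenue: €416

Merging the schedules and taking the best 4: 110 (Onyx-1), 106 (Onyx-2), 101 (Onyx-3), 99 (Meridian-1)
Next rejected bid: €97 (not a price — pay-as-bid).
Each winning unit pays its own bid.
Revenue = 110 + 106 + 101 + 99 = €416.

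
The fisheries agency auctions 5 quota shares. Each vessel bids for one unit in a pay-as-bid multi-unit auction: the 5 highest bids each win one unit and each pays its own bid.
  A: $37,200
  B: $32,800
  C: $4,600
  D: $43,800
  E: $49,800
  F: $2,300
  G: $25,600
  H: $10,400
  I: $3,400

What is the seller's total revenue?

Total revenue: $189,200

Sorting: 49,800 (E), 43,800 (D), 37,200 (A), 32,800 (B), 25,600 (G), 10,400 (H), 4,600 (C), …
Top 5: E, D, A, B, G.
Total revenue = 49,800 + 43,800 + 37,200 + 32,800 + 25,600 = $189,200.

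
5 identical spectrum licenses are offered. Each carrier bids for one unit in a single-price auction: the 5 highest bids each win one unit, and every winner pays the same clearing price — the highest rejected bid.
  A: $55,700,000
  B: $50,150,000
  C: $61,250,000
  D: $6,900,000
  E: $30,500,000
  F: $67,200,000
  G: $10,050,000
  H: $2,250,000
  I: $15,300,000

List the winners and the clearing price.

F, C, A, B, E; each pays $15,300,000

Ordering the bids: 67,200,000 (F), 61,250,000 (C), 55,700,000 (A), 50,150,000 (B), 30,500,000 (E), 15,300,000 (I), 10,050,000 (G), …
Top 5: F, C, A, B, E.
Highest unsuccessful bid: $15,300,000 → clearing price.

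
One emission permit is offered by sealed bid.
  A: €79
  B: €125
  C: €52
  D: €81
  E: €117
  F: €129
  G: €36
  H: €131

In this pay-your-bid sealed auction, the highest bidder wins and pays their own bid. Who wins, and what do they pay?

H pays €131

Rule: the highest bidder wins and pays their own bid.
Bids ranked: 131 (H) > 129 (F) > 125 (B) > 117 (E) > 81 (D) > 79 (A) > …
H is highest → pays own bid, €131.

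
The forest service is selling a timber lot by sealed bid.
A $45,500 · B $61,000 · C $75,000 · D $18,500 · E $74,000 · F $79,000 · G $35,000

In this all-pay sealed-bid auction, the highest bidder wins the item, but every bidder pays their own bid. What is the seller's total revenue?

Bids in order: 79,000 (F) > 75,000 (C) > 74,000 (E) > 61,000 (B) > 45,500 (A) > 35,000 (G) > …
F wins with the top bid; all bids are sunk regardless.
Every bidder forfeits their bid regardless of winning.
Revenue = 45,500 + 61,000 + 75,000 + 18,500 + 74,000 + 79,000 + 35,000 = $388,000.

Total revenue: $388,000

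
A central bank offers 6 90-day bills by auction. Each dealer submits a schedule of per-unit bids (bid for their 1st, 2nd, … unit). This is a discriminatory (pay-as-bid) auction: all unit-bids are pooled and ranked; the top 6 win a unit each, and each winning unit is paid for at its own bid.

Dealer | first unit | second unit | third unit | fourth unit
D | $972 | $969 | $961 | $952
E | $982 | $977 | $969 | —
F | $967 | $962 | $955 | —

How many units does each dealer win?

D 2, E 3, F 1

Merging the schedules and taking the best 6: 982 (E-1), 977 (E-2), 972 (D-1), 969 (D-2), 969 (E-3), 967 (F-1)
Next rejected bid: $962 (not a price — pay-as-bid).
Allocation: D 2, E 3, F 1.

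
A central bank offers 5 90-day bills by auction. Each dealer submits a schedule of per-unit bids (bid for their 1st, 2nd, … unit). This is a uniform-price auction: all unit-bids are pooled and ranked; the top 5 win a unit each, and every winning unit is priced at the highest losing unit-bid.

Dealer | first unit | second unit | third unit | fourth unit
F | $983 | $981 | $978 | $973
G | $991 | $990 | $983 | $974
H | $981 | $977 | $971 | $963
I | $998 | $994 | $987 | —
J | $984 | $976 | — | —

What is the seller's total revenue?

Merging the schedules and taking the best 5: 998 (I-1), 994 (I-2), 991 (G-1), 990 (G-2), 987 (I-3)
The (k+1)-th unit-bid is $984.
Allocation: G 2, I 3. Every unit priced at $984.
Revenue = 5 × 984 = $4,920.

Total revenue: $4,920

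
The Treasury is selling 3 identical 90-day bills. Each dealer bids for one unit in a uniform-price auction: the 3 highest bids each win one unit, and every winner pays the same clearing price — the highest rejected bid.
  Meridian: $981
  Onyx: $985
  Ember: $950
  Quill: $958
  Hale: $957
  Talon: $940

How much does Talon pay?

Sorting: 985 (Onyx), 981 (Meridian), 958 (Quill), 957 (Hale), 950 (Ember), …
The 3 highest are Onyx, Meridian, Quill.
Highest unsuccessful bid: $957 → clearing price.
Talon does not win → pays $0.

Talon pays $0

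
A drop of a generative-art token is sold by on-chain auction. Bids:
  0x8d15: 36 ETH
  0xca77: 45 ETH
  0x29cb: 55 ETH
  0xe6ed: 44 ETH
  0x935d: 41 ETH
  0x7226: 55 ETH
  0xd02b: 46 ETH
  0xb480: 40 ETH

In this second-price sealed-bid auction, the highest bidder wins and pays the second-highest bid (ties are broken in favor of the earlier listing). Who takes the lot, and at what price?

Bids ranked: 55 (0x29cb) > 55 (0x7226) > 46 (0xd02b) > 45 (0xca77) > 44 (0xe6ed) > 41 (0x935d) > …
0x29cb and 0x7226 tie at 55 ETH; tie-break gives it to 0x29cb.
0x29cb is highest; pays the second-highest bid, 55 ETH.

0x29cb pays 55 ETH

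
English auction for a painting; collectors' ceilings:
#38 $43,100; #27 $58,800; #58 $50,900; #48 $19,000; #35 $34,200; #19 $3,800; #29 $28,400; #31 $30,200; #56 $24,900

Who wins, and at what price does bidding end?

#27 wins at $50,900

Limits in order: 58,800 (#27) > 50,900 (#58) > 43,100 (#38) > 34,200 (#35) > 30,200 (#31) > 28,400 (#29) > …
#58 is the last rival to drop out, at $50,900; #27 remains and wins at that price.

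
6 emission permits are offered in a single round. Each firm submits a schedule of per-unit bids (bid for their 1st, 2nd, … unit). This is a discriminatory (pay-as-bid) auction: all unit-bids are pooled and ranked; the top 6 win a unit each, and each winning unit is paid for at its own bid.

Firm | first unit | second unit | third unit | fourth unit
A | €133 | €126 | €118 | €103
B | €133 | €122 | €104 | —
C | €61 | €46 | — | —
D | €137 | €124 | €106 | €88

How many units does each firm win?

A 2, B 2, D 2

All unit-bids, highest first — top 6: 137 (D-1), 133 (A-1), 133 (B-1), 126 (A-2), 124 (D-2), 122 (B-2)
Next rejected bid: €118 (not a price — pay-as-bid).
Allocation: A 2, B 2, D 2.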